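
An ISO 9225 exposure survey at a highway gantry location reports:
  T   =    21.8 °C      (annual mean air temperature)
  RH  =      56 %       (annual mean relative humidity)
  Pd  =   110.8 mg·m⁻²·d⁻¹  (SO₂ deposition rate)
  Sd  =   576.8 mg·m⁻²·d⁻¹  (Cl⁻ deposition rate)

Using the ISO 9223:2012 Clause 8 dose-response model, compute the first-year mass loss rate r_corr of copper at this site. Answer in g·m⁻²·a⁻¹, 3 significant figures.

r_corr = 12.9 g·m⁻²·a⁻¹

copper: T>10 °C ⇒ hinge -0.080·(21.8−10) = -0.9440
  sulphur-dioxide contribution → 0.1909 μm/a
  chloride contribution → 1.246 μm/a
  ⇒ r_corr(copper) = 1.437 μm/a
Convert to mass loss: 1.437 μm/a × 8.96 g/cm³ = 12.88 g·m⁻²·a⁻¹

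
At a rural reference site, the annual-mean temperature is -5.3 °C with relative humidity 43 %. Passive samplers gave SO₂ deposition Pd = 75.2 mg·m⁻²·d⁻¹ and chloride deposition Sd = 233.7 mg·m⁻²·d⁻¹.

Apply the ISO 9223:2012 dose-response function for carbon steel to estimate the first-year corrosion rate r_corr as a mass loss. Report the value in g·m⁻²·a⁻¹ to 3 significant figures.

carbon steel: temperature factor f = +0.150·(-15.3) = -2.2950
  SO₂ term: 1.77·75.2^0.52·exp(0.02·43-2.2950) = 3.985
  Sd branch = 0.102·Sd^0.62·e^(0.033·RH+0.04·T) = 10.03 μm/a
  r_corr = 3.985 + 10.03 = 14.02 μm/a
Convert to mass loss: 14.02 μm/a × 7.85 g/cm³ = 110 g·m⁻²·a⁻¹

r_corr = 110 g·m⁻²·a⁻¹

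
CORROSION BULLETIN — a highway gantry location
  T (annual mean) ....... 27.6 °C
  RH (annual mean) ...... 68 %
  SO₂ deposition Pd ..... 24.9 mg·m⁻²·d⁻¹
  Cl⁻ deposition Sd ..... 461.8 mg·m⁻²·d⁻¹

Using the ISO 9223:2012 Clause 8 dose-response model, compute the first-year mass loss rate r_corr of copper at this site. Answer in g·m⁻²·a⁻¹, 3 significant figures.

copper: f(T) = -0.080·(T−10) [T>10 °C] = -1.4080
  Pd branch = 0.0053·Pd^0.26·e^(0.059·RH+f) = 0.1653 μm/a
  Sd branch = 0.01025·Sd^0.27·e^(0.036·RH+0.049·T) = 2.402 μm/a
  r_corr = 0.1653 + 2.402 = 2.568 μm/a
Convert to mass loss: 2.568 μm/a × 8.96 g/cm³ = 23.01 g·m⁻²·a⁻¹

r_corr = 23.0 g·m⁻²·a⁻¹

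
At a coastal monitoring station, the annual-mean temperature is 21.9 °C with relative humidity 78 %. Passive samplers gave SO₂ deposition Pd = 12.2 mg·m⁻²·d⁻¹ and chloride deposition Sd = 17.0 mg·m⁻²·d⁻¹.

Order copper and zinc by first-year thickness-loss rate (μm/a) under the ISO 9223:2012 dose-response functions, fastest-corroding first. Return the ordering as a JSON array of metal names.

copper: temperature factor f = -0.080·(11.9) = -0.9520
  SO₂ term: 0.0053·12.2^0.26·exp(0.059·78-0.9520) = 0.3908
  Sd branch = 0.01025·Sd^0.27·e^(0.036·RH+0.049·T) = 1.068 μm/a
  r_corr = 0.3908 + 1.068 = 1.459 μm/a
zinc: f(T) = -0.071·(T−10) [T>10 °C] = -0.8449
  Pd branch = 0.0129·Pd^0.44·e^(0.046·RH+f) = 0.6024 μm/a
  Sd branch = 0.0175·Sd^0.57·e^(0.008·RH+0.085·T) = 1.056 μm/a
  sum: 0.6024 + 1.056 → r_corr = 1.659 μm/a
Ordering by μm/a: zinc (1.66) > copper (1.46)

["zinc", "copper"]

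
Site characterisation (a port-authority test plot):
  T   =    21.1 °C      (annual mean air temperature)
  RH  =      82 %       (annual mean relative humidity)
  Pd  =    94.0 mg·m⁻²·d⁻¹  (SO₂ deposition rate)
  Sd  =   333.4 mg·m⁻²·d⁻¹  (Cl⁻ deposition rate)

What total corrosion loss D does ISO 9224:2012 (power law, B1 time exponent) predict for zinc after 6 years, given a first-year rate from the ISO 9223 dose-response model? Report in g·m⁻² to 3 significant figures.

D(6) = 228 g·m⁻²

zinc: f(T) = -0.071·(T−10) [T>10 °C] = -0.7881
  Pd branch = 0.0129·Pd^0.44·e^(0.046·RH+f) = 1.882 μm/a
  Cl⁻ term: 0.0175·333.4^0.57·exp(0.008·82+0.085·21.1) = 5.558
  r_corr = 1.882 + 5.558 = 7.44 μm/a
Power-law: D(6) = r_corr · 6^0.813
  D(6) = 7.44 × 6^0.813 = 7.44 × 4.292 = 31.93 μm
  Mass loss = 31.93 μm × 7.14 g/cm³ = 228 g·m⁻²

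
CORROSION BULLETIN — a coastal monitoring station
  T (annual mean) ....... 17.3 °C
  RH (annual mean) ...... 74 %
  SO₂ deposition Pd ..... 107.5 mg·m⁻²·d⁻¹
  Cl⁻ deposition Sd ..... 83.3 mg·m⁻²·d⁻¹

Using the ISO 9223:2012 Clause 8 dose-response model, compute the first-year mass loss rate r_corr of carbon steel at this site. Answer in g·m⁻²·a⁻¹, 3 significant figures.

carbon steel: temperature factor f = -0.054·(7.3) = -0.3942
  SO₂ term: 1.77·107.5^0.52·exp(0.02·74-0.3942) = 59.68
  Cl⁻ term: 0.102·83.3^0.62·exp(0.033·74+0.04·17.3) = 36.35
  sum: 59.68 + 36.35 → r_corr = 96.03 μm/a
Convert to mass loss: 96.03 μm/a × 7.85 g/cm³ = 753.9 g·m⁻²·a⁻¹

r_corr = 754 g·m⁻²·a⁻¹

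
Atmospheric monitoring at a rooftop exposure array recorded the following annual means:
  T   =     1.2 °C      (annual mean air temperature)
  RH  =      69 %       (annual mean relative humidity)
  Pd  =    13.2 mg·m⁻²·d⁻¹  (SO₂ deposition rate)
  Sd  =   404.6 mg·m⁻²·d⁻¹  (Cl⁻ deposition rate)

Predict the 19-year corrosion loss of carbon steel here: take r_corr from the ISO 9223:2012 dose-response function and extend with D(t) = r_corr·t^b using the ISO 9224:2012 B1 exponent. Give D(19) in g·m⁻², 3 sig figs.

D(19) = 1.84e+03 g·m⁻²

carbon steel: T≤10 °C ⇒ hinge +0.150·(1.2−10) = -1.3200
  Pd branch = 1.77·Pd^0.52·e^(0.02·RH+f) = 7.19 μm/a
  Cl⁻ term: 0.102·404.6^0.62·exp(0.033·69+0.04·1.2) = 43.12
  sum: 7.19 + 43.12 → r_corr = 50.31 μm/a
Long-term exponent b (ISO 9224 Table 2, B1) = 0.523
  D(19) = 50.31 × 19^0.523 = 50.31 × 4.664 = 234.7 μm
  Mass loss = 234.7 μm × 7.85 g/cm³ = 1842 g·m⁻²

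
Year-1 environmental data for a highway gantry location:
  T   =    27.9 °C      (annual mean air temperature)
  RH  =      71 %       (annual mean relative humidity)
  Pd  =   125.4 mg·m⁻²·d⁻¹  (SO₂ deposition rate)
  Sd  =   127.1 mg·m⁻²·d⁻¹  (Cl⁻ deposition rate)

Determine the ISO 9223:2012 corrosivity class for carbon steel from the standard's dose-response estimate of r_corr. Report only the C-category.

carbon steel: temperature factor f = -0.054·(17.9) = -0.9666
  sulphur-dioxide contribution → 34.36 μm/a
  chloride contribution → 65.37 μm/a
  total first-year rate 99.73 μm/a
99.7 μm/a falls in (80, 200] for carbon steel → category C5

C5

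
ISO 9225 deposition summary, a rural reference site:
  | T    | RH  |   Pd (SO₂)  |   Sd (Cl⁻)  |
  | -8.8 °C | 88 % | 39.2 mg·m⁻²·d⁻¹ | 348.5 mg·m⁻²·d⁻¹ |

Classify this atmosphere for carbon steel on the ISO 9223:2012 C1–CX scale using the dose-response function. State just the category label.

C4

carbon steel: temperature factor f = +0.150·(-18.8) = -2.8200
  sulphur-dioxide contribution → 4.132 μm/a
  chloride contribution → 49.33 μm/a
  total first-year rate 53.46 μm/a
ISO 9223 Table 2 (carbon steel): 50 < 53.5 ≤ 80 μm/a ⇒ C4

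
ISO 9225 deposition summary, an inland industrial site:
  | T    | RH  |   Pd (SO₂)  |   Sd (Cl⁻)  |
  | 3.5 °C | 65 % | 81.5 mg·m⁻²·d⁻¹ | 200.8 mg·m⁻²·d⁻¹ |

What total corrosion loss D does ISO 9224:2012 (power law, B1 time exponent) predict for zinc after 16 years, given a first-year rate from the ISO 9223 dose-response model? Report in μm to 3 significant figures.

D(16) = 21.0 μm

zinc: f(T) = +0.038·(T−10) [T≤10 °C] = -0.2470
  sulphur-dioxide contribution → 1.389 μm/a
  chloride contribution → 0.814 μm/a
  ⇒ r_corr(zinc) = 2.203 μm/a
Power-law: D(16) = r_corr · 16^0.813
  D(16) = 2.203 × 16^0.813 = 2.203 × 9.527 = 20.99 μm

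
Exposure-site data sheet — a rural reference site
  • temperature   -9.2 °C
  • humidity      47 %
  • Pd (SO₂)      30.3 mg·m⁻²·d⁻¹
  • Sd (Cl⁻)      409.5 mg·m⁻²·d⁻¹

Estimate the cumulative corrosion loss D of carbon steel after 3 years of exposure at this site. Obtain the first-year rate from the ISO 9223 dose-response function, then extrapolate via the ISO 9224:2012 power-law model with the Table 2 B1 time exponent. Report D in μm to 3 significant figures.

carbon steel: T≤10 °C ⇒ hinge +0.150·(-9.2−10) = -2.8800
  sulphur-dioxide contribution → 1.499 μm/a
  chloride contribution → 13.87 μm/a
  total first-year rate 15.37 μm/a
ISO 9224: D(t) = r_corr · t^b with b = 0.523 (carbon steel, B1)
  D(3) = 15.37 × 3^0.523 = 15.37 × 1.776 = 27.29 μm

D(3) = 27.3 μm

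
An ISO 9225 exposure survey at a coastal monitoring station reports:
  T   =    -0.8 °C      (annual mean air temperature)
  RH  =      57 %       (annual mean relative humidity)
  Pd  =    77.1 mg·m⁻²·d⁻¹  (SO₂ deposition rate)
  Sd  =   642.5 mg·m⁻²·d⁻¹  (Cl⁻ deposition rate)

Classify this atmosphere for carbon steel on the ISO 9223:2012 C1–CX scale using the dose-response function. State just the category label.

C3

carbon steel: f(T) = +0.150·(T−10) [T≤10 °C] = -1.6200
  sulphur-dioxide contribution → 10.49 μm/a
  chloride contribution → 35.69 μm/a
  total first-year rate 46.18 μm/a
46.2 μm/a falls in (25, 50] for carbon steel → category C3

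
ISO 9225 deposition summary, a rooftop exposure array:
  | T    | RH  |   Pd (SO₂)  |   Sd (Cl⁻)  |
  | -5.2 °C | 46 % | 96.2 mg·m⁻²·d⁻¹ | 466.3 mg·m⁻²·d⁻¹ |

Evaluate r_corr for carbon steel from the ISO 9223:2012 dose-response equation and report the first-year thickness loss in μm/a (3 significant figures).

r_corr = 21.9 μm/a

carbon steel: T≤10 °C ⇒ hinge +0.150·(-5.2−10) = -2.2800
  Pd branch = 1.77·Pd^0.52·e^(0.02·RH+f) = 4.882 μm/a
  Sd branch = 0.102·Sd^0.62·e^(0.033·RH+0.04·T) = 17.06 μm/a
  sum: 4.882 + 17.06 → r_corr = 21.95 μm/a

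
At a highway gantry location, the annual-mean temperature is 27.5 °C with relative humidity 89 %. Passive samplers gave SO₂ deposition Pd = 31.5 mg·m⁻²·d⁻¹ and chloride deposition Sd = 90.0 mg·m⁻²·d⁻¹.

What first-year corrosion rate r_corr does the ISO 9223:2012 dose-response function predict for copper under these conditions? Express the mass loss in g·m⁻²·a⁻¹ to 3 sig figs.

r_corr = 34.8 g·m⁻²·a⁻¹

copper: f(T) = -0.080·(T−10) [T>10 °C] = -1.4000
  sulphur-dioxide contribution → 0.6114 μm/a
  chloride contribution → 3.274 μm/a
  ⇒ r_corr(copper) = 3.885 μm/a
Convert to mass loss: 3.885 μm/a × 8.96 g/cm³ = 34.81 g·m⁻²·a⁻¹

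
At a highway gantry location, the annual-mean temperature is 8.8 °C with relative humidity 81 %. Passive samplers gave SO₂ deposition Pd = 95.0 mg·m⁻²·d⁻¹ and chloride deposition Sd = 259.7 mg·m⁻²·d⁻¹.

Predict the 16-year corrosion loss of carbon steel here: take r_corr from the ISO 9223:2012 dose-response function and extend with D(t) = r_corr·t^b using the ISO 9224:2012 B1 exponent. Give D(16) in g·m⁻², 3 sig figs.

D(16) = 4.88e+03 g·m⁻²

carbon steel: f(T) = +0.150·(T−10) [T≤10 °C] = -0.1800
  SO₂ term: 1.77·95.0^0.52·exp(0.02·81-0.1800) = 79.76
  Sd branch = 0.102·Sd^0.62·e^(0.033·RH+0.04·T) = 65.97 μm/a
  sum: 79.76 + 65.97 → r_corr = 145.7 μm/a
ISO 9224: D(t) = r_corr · t^b with b = 0.523 (carbon steel, B1)
  D(16) = 145.7 × 16^0.523 = 145.7 × 4.263 = 621.3 μm
  Mass loss = 621.3 μm × 7.85 g/cm³ = 4877 g·m⁻²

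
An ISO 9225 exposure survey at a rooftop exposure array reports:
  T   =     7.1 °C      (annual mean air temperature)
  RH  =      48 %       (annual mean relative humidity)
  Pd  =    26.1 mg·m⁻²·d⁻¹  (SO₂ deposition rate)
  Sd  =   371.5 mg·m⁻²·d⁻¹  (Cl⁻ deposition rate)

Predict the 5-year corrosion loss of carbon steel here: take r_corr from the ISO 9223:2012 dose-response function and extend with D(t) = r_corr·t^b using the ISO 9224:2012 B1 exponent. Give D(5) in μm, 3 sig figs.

D(5) = 98.0 μm

carbon steel: temperature factor f = +0.150·(-2.9) = -0.4350
  Pd branch = 1.77·Pd^0.52·e^(0.02·RH+f) = 16.32 μm/a
  Sd branch = 0.102·Sd^0.62·e^(0.033·RH+0.04·T) = 25.9 μm/a
  r_corr = 16.32 + 25.9 = 42.21 μm/a
Power-law: D(5) = r_corr · 5^0.523
  D(5) = 42.21 × 5^0.523 = 42.21 × 2.32 = 97.95 μm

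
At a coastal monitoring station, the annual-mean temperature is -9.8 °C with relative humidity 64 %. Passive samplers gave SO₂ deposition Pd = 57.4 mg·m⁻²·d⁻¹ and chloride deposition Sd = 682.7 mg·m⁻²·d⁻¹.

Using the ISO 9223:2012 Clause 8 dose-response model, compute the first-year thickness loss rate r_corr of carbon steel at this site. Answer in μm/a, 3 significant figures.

r_corr = 35.3 μm/a

carbon steel: T≤10 °C ⇒ hinge +0.150·(-9.8−10) = -2.9700
  sulphur-dioxide contribution → 2.683 μm/a
  chloride contribution → 32.57 μm/a
  ⇒ r_corr(carbon steel) = 35.25 μm/a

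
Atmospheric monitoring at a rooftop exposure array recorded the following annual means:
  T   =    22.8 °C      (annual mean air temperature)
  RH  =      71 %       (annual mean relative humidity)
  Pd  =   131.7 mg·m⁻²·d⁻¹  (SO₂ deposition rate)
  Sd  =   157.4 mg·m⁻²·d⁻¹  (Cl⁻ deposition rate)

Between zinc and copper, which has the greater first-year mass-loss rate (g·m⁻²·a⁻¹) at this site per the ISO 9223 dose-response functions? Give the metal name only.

zinc: f(T) = -0.071·(T−10) [T>10 °C] = -0.9088
  sulphur-dioxide contribution → 1.167 μm/a
  chloride contribution → 3.834 μm/a
  ⇒ r_corr(zinc) = 5.001 μm/a
  mass loss = 5.001 μm/a × 7.14 g/cm³ = 35.71 g·m⁻²·a⁻¹
copper: temperature factor f = -0.080·(12.8) = -1.0240
  sulphur-dioxide contribution → 0.4466 μm/a
  chloride contribution → 1.582 μm/a
  total first-year rate 2.028 μm/a
  mass loss = 2.028 μm/a × 8.96 g/cm³ = 18.17 g·m⁻²·a⁻¹
Ordering by g·m⁻²·a⁻¹: zinc (35.7) > copper (18.2)

zinc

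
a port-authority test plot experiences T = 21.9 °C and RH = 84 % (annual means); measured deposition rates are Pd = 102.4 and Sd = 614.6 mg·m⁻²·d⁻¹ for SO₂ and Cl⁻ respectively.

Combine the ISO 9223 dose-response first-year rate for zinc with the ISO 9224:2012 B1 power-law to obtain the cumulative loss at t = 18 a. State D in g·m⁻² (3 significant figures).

zinc: T>10 °C ⇒ hinge -0.071·(21.9−10) = -0.8449
  SO₂ term: 0.0129·102.4^0.44·exp(0.046·84-0.8449) = 2.024
  Cl⁻ term: 0.0175·614.6^0.57·exp(0.008·84+0.085·21.9) = 8.567
  sum: 2.024 + 8.567 → r_corr = 10.59 μm/a
ISO 9224: D(t) = r_corr · t^b with b = 0.813 (zinc, B1)
  D(18) = 10.59 × 18^0.813 = 10.59 × 10.48 = 111 μm
  Mass loss = 111 μm × 7.14 g/cm³ = 792.8 g·m⁻²

D(18) = 793 g·m⁻²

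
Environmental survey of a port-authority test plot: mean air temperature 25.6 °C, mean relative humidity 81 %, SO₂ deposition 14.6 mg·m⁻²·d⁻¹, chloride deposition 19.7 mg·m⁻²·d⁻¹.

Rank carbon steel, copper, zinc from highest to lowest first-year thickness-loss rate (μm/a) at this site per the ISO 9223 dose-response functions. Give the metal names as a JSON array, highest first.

carbon steel: f(T) = -0.054·(T−10) [T>10 °C] = -0.8424
  sulphur-dioxide contribution → 15.53 μm/a
  chloride contribution → 26.11 μm/a
  ⇒ r_corr(carbon steel) = 41.64 μm/a
copper: T>10 °C ⇒ hinge -0.080·(25.6−10) = -1.2480
  sulphur-dioxide contribution → 0.3635 μm/a
  chloride contribution → 1.484 μm/a
  ⇒ r_corr(copper) = 1.847 μm/a
zinc: f(T) = -0.071·(T−10) [T>10 °C] = -1.1076
  sulphur-dioxide contribution → 0.5755 μm/a
  chloride contribution → 1.612 μm/a
  total first-year rate 2.187 μm/a
Ordering by μm/a: carbon steel (41.6) > zinc (2.19) > copper (1.85)

["carbon steel", "zinc", "copper"]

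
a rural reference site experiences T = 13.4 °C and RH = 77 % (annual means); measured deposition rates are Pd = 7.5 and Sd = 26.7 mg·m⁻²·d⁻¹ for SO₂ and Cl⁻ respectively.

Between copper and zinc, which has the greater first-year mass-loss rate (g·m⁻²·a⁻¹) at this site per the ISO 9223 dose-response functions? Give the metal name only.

copper: temperature factor f = -0.080·(3.4) = -0.2720
  Pd branch = 0.0053·Pd^0.26·e^(0.059·RH+f) = 0.6407 μm/a
  Sd branch = 0.01025·Sd^0.27·e^(0.036·RH+0.049·T) = 0.7672 μm/a
  r_corr = 0.6407 + 0.7672 = 1.408 μm/a
  mass loss = 1.408 μm/a × 8.96 g/cm³ = 12.61 g·m⁻²·a⁻¹
zinc: temperature factor f = -0.071·(3.4) = -0.2414
  SO₂ term: 0.0129·7.5^0.44·exp(0.046·77-0.2414) = 0.8493
  Cl⁻ term: 0.0175·26.7^0.57·exp(0.008·77+0.085·13.4) = 0.6582
  r_corr = 0.8493 + 0.6582 = 1.507 μm/a
  mass loss = 1.507 μm/a × 7.14 g/cm³ = 10.76 g·m⁻²·a⁻¹
Ordering by g·m⁻²·a⁻¹: copper (12.6) > zinc (10.8)

copper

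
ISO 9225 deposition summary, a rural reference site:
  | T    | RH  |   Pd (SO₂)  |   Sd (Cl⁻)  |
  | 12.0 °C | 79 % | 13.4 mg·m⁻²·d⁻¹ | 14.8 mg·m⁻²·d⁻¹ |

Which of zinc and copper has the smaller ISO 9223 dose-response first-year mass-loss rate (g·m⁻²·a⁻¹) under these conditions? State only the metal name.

zinc: temperature factor f = -0.071·(2.0) = -0.1420
  sulphur-dioxide contribution → 1.328 μm/a
  chloride contribution → 0.4242 μm/a
  ⇒ r_corr(zinc) = 1.752 μm/a
  mass loss = 1.752 μm/a × 7.14 g/cm³ = 12.51 g·m⁻²·a⁻¹
copper: T>10 °C ⇒ hinge -0.080·(12.0−10) = -0.1600
  sulphur-dioxide contribution → 0.9377 μm/a
  chloride contribution → 0.6564 μm/a
  total first-year rate 1.594 μm/a
  mass loss = 1.594 μm/a × 8.96 g/cm³ = 14.28 g·m⁻²·a⁻¹
Ordering by g·m⁻²·a⁻¹: copper (14.3) > zinc (12.5)

zinc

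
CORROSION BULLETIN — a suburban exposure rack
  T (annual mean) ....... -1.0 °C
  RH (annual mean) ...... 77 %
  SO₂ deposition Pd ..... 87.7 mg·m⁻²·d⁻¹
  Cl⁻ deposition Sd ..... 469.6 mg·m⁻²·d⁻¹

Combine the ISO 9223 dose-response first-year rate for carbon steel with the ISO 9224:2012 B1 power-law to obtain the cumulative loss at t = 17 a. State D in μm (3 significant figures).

D(17) = 320 μm

carbon steel: T≤10 °C ⇒ hinge +0.150·(-1.0−10) = -1.6500
  Pd branch = 1.77·Pd^0.52·e^(0.02·RH+f) = 16.24 μm/a
  Cl⁻ term: 0.102·469.6^0.62·exp(0.033·77+0.04·-1.0) = 56.4
  sum: 16.24 + 56.4 → r_corr = 72.63 μm/a
ISO 9224: D(t) = r_corr · t^b with b = 0.523 (carbon steel, B1)
  D(17) = 72.63 × 17^0.523 = 72.63 × 4.401 = 319.6 μm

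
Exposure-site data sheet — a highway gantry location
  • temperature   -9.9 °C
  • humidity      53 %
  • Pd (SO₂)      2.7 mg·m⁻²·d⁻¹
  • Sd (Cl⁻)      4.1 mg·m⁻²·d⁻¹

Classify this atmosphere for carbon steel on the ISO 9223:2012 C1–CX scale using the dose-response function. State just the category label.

C2

carbon steel: f(T) = +0.150·(T−10) [T≤10 °C] = -2.9850
  Pd branch = 1.77·Pd^0.52·e^(0.02·RH+f) = 0.4328 μm/a
  Cl⁻ term: 0.102·4.1^0.62·exp(0.033·53+0.04·-9.9) = 0.9465
  r_corr = 0.4328 + 0.9465 = 1.379 μm/a
ISO 9223 Table 2 (carbon steel): 1.3 < 1.38 ≤ 25 μm/a ⇒ C2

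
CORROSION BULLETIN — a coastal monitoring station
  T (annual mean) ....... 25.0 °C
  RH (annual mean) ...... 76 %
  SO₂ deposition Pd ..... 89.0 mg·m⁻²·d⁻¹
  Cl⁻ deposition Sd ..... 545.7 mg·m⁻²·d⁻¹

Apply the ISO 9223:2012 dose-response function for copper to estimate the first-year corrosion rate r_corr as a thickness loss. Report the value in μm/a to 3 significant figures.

copper: f(T) = -0.080·(T−10) [T>10 °C] = -1.2000
  sulphur-dioxide contribution → 0.4543 μm/a
  chloride contribution → 2.951 μm/a
  total first-year rate 3.405 μm/a

r_corr = 3.41 μm/a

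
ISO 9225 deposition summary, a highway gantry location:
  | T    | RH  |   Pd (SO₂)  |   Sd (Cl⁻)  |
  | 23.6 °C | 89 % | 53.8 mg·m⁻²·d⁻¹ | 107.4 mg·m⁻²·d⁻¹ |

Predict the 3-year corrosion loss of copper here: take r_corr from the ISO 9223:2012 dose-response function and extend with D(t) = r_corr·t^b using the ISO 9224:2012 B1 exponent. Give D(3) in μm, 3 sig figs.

copper: f(T) = -0.080·(T−10) [T>10 °C] = -1.0880
  SO₂ term: 0.0053·53.8^0.26·exp(0.059·89-1.0880) = 0.9599
  Sd branch = 0.01025·Sd^0.27·e^(0.036·RH+0.049·T) = 2.837 μm/a
  r_corr = 0.9599 + 2.837 = 3.797 μm/a
Long-term exponent b (ISO 9224 Table 2, B1) = 0.667
  D(3) = 3.797 × 3^0.667 = 3.797 × 2.081 = 7.9 μm

D(3) = 7.90 μm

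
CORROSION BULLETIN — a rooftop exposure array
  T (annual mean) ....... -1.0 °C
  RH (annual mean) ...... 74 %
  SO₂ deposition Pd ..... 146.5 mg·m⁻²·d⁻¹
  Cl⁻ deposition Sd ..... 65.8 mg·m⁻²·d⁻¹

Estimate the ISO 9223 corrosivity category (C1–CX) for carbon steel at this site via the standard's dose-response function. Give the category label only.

C3

carbon steel: f(T) = +0.150·(T−10) [T≤10 °C] = -1.6500
  Pd branch = 1.77·Pd^0.52·e^(0.02·RH+f) = 19.97 μm/a
  Sd branch = 0.102·Sd^0.62·e^(0.033·RH+0.04·T) = 15.1 μm/a
  r_corr = 19.97 + 15.1 = 35.07 μm/a
Category bounds: 25…50 μm/a bracket r_corr ⇒ C3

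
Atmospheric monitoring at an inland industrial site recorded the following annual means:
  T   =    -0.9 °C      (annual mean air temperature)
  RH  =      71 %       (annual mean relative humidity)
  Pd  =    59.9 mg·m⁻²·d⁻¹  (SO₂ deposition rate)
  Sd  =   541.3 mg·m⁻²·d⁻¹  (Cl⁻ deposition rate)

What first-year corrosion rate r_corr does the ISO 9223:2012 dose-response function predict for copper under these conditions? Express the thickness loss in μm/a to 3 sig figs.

r_corr = 0.948 μm/a

copper: T≤10 °C ⇒ hinge +0.126·(-0.9−10) = -1.3734
  Pd branch = 0.0053·Pd^0.26·e^(0.059·RH+f) = 0.2566 μm/a
  Sd branch = 0.01025·Sd^0.27·e^(0.036·RH+0.049·T) = 0.6913 μm/a
  sum: 0.2566 + 0.6913 → r_corr = 0.9479 μm/a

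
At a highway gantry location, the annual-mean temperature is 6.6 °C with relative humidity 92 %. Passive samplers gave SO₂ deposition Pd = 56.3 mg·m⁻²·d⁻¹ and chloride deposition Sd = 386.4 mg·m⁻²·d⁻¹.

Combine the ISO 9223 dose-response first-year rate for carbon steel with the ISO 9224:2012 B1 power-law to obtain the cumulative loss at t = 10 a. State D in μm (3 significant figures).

carbon steel: temperature factor f = +0.150·(-3.4) = -0.5100
  sulphur-dioxide contribution → 54.43 μm/a
  chloride contribution → 111.1 μm/a
  total first-year rate 165.5 μm/a
Long-term exponent b (ISO 9224 Table 2, B1) = 0.523
  D(10) = 165.5 × 10^0.523 = 165.5 × 3.334 = 551.9 μm

D(10) = 552 μm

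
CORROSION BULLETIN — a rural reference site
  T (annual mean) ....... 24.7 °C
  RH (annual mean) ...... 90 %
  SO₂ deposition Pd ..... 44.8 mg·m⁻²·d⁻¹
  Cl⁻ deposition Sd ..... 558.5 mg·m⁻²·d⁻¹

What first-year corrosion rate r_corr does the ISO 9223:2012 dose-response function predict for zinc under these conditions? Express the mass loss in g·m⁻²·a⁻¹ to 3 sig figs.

zinc: f(T) = -0.071·(T−10) [T>10 °C] = -1.0437
  sulphur-dioxide contribution → 1.52 μm/a
  chloride contribution → 10.8 μm/a
  ⇒ r_corr(zinc) = 12.32 μm/a
Convert to mass loss: 12.32 μm/a × 7.14 g/cm³ = 87.95 g·m⁻²·a⁻¹

r_corr = 87.9 g·m⁻²·a⁻¹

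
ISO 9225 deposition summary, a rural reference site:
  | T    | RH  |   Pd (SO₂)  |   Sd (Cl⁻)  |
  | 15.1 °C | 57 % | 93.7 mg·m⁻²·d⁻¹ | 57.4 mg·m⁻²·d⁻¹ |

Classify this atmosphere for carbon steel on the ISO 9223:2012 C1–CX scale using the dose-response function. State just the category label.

C4

carbon steel: T>10 °C ⇒ hinge -0.054·(15.1−10) = -0.2754
  Pd branch = 1.77·Pd^0.52·e^(0.02·RH+f) = 44.54 μm/a
  Sd branch = 0.102·Sd^0.62·e^(0.033·RH+0.04·T) = 15.08 μm/a
  sum: 44.54 + 15.08 → r_corr = 59.62 μm/a
Category bounds: 50…80 μm/a bracket r_corr ⇒ C4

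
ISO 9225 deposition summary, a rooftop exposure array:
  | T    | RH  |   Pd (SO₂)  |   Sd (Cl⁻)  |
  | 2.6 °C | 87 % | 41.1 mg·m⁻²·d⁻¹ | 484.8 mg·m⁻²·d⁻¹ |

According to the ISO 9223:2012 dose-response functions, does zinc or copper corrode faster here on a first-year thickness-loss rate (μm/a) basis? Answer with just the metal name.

zinc

zinc: T≤10 °C ⇒ hinge +0.038·(2.6−10) = -0.2812
  sulphur-dioxide contribution → 2.733 μm/a
  chloride contribution → 1.486 μm/a
  ⇒ r_corr(zinc) = 4.219 μm/a
copper: temperature factor f = +0.126·(-7.4) = -0.9324
  sulphur-dioxide contribution → 0.9293 μm/a
  chloride contribution → 1.417 μm/a
  total first-year rate 2.346 μm/a
Ordering by μm/a: zinc (4.22) > copper (2.35)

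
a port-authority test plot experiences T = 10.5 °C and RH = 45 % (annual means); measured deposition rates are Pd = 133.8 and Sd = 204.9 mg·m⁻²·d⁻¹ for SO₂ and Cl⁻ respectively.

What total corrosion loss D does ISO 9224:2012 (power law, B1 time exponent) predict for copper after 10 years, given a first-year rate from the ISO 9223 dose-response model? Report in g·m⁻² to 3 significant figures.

D(10) = 25.9 g·m⁻²

copper: T>10 °C ⇒ hinge -0.080·(10.5−10) = -0.0400
  SO₂ term: 0.0053·133.8^0.26·exp(0.059·45-0.0400) = 0.2587
  Sd branch = 0.01025·Sd^0.27·e^(0.036·RH+0.049·T) = 0.3646 μm/a
  sum: 0.2587 + 0.3646 → r_corr = 0.6233 μm/a
ISO 9224: D(t) = r_corr · t^b with b = 0.667 (copper, B1)
  D(10) = 0.6233 × 10^0.667 = 0.6233 × 4.645 = 2.896 μm
  Mass loss = 2.896 μm × 8.96 g/cm³ = 25.94 g·m⁻²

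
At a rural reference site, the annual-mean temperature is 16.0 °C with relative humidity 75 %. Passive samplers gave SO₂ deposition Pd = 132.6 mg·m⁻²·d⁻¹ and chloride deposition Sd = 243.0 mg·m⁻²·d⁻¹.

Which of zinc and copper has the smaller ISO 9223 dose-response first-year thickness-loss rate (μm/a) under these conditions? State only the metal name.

zinc: f(T) = -0.071·(T−10) [T>10 °C] = -0.4260
  sulphur-dioxide contribution → 2.279 μm/a
  chloride contribution → 2.845 μm/a
  ⇒ r_corr(zinc) = 5.124 μm/a
copper: T>10 °C ⇒ hinge -0.080·(16.0−10) = -0.4800
  sulphur-dioxide contribution → 0.976 μm/a
  chloride contribution → 1.472 μm/a
  ⇒ r_corr(copper) = 2.448 μm/a
Ordering by μm/a: zinc (5.12) > copper (2.45)

copper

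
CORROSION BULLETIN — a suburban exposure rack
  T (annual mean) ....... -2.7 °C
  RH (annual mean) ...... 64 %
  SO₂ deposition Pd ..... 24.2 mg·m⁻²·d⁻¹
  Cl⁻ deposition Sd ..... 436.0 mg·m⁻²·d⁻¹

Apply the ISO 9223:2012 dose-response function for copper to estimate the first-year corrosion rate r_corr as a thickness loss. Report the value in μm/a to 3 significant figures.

r_corr = 0.571 μm/a

copper: f(T) = +0.126·(T−10) [T≤10 °C] = -1.6002
  SO₂ term: 0.0053·24.2^0.26·exp(0.059·64-1.6002) = 0.1069
  Cl⁻ term: 0.01025·436.0^0.27·exp(0.036·64+0.049·-2.7) = 0.464
  r_corr = 0.1069 + 0.464 = 0.5709 μm/a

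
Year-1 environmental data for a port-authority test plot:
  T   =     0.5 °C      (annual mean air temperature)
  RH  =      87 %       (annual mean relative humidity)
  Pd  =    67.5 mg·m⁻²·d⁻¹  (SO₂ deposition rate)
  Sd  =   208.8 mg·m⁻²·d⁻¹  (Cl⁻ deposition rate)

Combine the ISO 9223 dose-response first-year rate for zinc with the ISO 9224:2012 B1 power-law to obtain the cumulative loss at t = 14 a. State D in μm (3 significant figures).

zinc: f(T) = +0.038·(T−10) [T≤10 °C] = -0.3610
  SO₂ term: 0.0129·67.5^0.44·exp(0.046·87-0.3610) = 3.139
  Sd branch = 0.0175·Sd^0.57·e^(0.008·RH+0.085·T) = 0.7691 μm/a
  r_corr = 3.139 + 0.7691 = 3.908 μm/a
ISO 9224: D(t) = r_corr · t^b with b = 0.813 (zinc, B1)
  D(14) = 3.908 × 14^0.813 = 3.908 × 8.547 = 33.4 μm

D(14) = 33.4 μm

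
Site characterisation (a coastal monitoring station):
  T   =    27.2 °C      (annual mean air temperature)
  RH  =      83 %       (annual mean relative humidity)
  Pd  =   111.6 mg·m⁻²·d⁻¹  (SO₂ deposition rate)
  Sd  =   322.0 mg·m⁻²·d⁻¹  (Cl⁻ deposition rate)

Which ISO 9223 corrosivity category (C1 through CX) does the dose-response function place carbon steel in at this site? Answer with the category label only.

carbon steel: f(T) = -0.054·(T−10) [T>10 °C] = -0.9288
  Pd branch = 1.77·Pd^0.52·e^(0.02·RH+f) = 42.69 μm/a
  Cl⁻ term: 0.102·322.0^0.62·exp(0.033·83+0.04·27.2) = 168.1
  r_corr = 42.69 + 168.1 = 210.8 μm/a
Category bounds: 200…700 μm/a bracket r_corr ⇒ CX

CX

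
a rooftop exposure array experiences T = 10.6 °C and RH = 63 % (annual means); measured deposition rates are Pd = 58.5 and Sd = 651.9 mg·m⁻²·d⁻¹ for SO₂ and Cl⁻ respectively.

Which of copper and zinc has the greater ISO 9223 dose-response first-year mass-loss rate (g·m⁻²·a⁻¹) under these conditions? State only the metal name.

copper: temperature factor f = -0.080·(0.6) = -0.0480
  Pd branch = 0.0053·Pd^0.26·e^(0.059·RH+f) = 0.5986 μm/a
  Sd branch = 0.01025·Sd^0.27·e^(0.036·RH+0.049·T) = 0.9574 μm/a
  sum: 0.5986 + 0.9574 → r_corr = 1.556 μm/a
  mass loss = 1.556 μm/a × 8.96 g/cm³ = 13.94 g·m⁻²·a⁻¹
zinc: f(T) = -0.071·(T−10) [T>10 °C] = -0.0426
  SO₂ term: 0.0129·58.5^0.44·exp(0.046·63-0.0426) = 1.343
  Cl⁻ term: 0.0175·651.9^0.57·exp(0.008·63+0.085·10.6) = 2.866
  r_corr = 1.343 + 2.866 = 4.21 μm/a
  mass loss = 4.21 μm/a × 7.14 g/cm³ = 30.06 g·m⁻²·a⁻¹
Ordering by g·m⁻²·a⁻¹: zinc (30.1) > copper (13.9)

zinc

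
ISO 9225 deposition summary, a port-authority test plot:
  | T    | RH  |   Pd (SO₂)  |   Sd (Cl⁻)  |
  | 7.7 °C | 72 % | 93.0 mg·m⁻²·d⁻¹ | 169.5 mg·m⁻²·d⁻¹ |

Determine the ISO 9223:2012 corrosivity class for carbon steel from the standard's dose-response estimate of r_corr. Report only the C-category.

carbon steel: temperature factor f = +0.150·(-2.3) = -0.3450
  SO₂ term: 1.77·93.0^0.52·exp(0.02·72-0.3450) = 55.86
  Cl⁻ term: 0.102·169.5^0.62·exp(0.033·72+0.04·7.7) = 36
  sum: 55.86 + 36 → r_corr = 91.87 μm/a
Category bounds: 80…200 μm/a bracket r_corr ⇒ C5

C5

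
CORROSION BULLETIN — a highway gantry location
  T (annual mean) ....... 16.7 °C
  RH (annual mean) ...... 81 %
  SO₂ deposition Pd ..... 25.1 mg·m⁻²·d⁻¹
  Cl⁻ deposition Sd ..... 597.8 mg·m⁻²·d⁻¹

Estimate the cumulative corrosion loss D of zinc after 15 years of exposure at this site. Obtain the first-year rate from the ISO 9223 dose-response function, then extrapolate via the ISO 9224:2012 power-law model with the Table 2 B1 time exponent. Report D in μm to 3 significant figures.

D(15) = 60.3 μm

zinc: f(T) = -0.071·(T−10) [T>10 °C] = -0.4757
  Pd branch = 0.0129·Pd^0.44·e^(0.046·RH+f) = 1.374 μm/a
  Cl⁻ term: 0.0175·597.8^0.57·exp(0.008·81+0.085·16.7) = 5.291
  r_corr = 1.374 + 5.291 = 6.666 μm/a
Long-term exponent b (ISO 9224 Table 2, B1) = 0.813
  D(15) = 6.666 × 15^0.813 = 6.666 × 9.04 = 60.26 μm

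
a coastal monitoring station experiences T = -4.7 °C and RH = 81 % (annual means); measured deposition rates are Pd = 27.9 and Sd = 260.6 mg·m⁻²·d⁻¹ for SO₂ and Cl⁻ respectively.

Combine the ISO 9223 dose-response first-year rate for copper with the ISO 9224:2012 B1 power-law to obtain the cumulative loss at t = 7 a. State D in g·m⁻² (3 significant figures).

D(7) = 29.9 g·m⁻²

copper: temperature factor f = +0.126·(-14.7) = -1.8522
  sulphur-dioxide contribution → 0.2351 μm/a
  chloride contribution → 0.6752 μm/a
  ⇒ r_corr(copper) = 0.9103 μm/a
Power-law: D(7) = r_corr · 7^0.667
  D(7) = 0.9103 × 7^0.667 = 0.9103 × 3.662 = 3.333 μm
  Mass loss = 3.333 μm × 8.96 g/cm³ = 29.86 g·m⁻²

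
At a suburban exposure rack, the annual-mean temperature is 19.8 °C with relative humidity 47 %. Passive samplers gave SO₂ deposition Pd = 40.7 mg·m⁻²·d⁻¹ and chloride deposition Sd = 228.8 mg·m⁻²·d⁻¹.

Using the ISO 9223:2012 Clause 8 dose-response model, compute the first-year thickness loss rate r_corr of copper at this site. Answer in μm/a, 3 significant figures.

copper: T>10 °C ⇒ hinge -0.080·(19.8−10) = -0.7840
  sulphur-dioxide contribution → 0.1015 μm/a
  chloride contribution → 0.6367 μm/a
  ⇒ r_corr(copper) = 0.7383 μm/a

r_corr = 0.738 μm/a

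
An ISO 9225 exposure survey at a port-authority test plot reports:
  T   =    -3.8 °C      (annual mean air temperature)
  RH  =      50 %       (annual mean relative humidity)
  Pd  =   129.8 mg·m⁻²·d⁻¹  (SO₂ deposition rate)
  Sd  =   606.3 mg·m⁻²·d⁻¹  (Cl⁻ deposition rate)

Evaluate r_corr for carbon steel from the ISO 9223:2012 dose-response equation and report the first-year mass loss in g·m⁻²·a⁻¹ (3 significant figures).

carbon steel: temperature factor f = +0.150·(-13.8) = -2.0700
  sulphur-dioxide contribution → 7.624 μm/a
  chloride contribution → 24.23 μm/a
  total first-year rate 31.86 μm/a
Convert to mass loss: 31.86 μm/a × 7.85 g/cm³ = 250.1 g·m⁻²·a⁻¹

r_corr = 250 g·m⁻²·a⁻¹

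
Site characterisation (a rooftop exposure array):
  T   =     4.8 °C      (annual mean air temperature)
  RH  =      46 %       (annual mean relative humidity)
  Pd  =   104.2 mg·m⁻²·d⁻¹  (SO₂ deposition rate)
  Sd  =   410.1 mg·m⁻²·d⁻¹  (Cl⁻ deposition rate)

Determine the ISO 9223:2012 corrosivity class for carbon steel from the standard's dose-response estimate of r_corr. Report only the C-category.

C3

carbon steel: temperature factor f = +0.150·(-5.2) = -0.7800
  SO₂ term: 1.77·104.2^0.52·exp(0.02·46-0.7800) = 22.81
  Cl⁻ term: 0.102·410.1^0.62·exp(0.033·46+0.04·4.8) = 23.51
  sum: 22.81 + 23.51 → r_corr = 46.32 μm/a
Category bounds: 25…50 μm/a bracket r_corr ⇒ C3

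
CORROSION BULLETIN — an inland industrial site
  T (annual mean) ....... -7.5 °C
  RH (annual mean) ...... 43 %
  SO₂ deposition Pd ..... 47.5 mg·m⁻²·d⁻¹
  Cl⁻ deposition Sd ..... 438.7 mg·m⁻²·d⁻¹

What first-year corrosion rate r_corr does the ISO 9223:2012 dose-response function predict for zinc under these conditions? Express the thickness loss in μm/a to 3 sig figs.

r_corr = 0.681 μm/a

zinc: temperature factor f = +0.038·(-17.5) = -0.6650
  SO₂ term: 0.0129·47.5^0.44·exp(0.046·43-0.6650) = 0.2622
  Cl⁻ term: 0.0175·438.7^0.57·exp(0.008·43+0.085·-7.5) = 0.4184
  r_corr = 0.2622 + 0.4184 = 0.6806 μm/a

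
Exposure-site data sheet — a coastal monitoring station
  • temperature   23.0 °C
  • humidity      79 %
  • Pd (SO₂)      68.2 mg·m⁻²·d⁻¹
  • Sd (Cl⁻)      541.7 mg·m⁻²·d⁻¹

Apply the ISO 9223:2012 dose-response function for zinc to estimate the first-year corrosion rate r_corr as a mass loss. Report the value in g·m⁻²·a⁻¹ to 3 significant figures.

r_corr = 68.9 g·m⁻²·a⁻¹

zinc: temperature factor f = -0.071·(13.0) = -0.9230
  SO₂ term: 0.0129·68.2^0.44·exp(0.046·79-0.9230) = 1.244
  Sd branch = 0.0175·Sd^0.57·e^(0.008·RH+0.085·T) = 8.41 μm/a
  sum: 1.244 + 8.41 → r_corr = 9.654 μm/a
Convert to mass loss: 9.654 μm/a × 7.14 g/cm³ = 68.93 g·m⁻²·a⁻¹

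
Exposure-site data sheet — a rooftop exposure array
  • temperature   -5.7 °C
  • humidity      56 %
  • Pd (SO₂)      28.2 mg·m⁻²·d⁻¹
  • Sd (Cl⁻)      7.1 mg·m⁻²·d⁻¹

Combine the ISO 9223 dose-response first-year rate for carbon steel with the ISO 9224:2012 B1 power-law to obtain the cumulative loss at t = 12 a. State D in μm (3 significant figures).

D(12) = 17.1 μm

carbon steel: temperature factor f = +0.150·(-15.7) = -2.3550
  sulphur-dioxide contribution → 2.922 μm/a
  chloride contribution → 1.738 μm/a
  ⇒ r_corr(carbon steel) = 4.66 μm/a
Long-term exponent b (ISO 9224 Table 2, B1) = 0.523
  D(12) = 4.66 × 12^0.523 = 4.66 × 3.668 = 17.09 μm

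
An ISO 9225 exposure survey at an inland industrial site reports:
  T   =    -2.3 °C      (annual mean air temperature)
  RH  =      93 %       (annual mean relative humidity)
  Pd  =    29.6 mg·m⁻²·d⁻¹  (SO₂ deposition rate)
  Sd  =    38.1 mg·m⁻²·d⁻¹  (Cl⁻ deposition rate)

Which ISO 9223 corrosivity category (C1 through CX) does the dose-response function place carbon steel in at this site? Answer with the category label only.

carbon steel: T≤10 °C ⇒ hinge +0.150·(-2.3−10) = -1.8450
  Pd branch = 1.77·Pd^0.52·e^(0.02·RH+f) = 10.46 μm/a
  Sd branch = 0.102·Sd^0.62·e^(0.033·RH+0.04·T) = 19.13 μm/a
  sum: 10.46 + 19.13 → r_corr = 29.59 μm/a
ISO 9223 Table 2 (carbon steel): 25 < 29.6 ≤ 50 μm/a ⇒ C3

C3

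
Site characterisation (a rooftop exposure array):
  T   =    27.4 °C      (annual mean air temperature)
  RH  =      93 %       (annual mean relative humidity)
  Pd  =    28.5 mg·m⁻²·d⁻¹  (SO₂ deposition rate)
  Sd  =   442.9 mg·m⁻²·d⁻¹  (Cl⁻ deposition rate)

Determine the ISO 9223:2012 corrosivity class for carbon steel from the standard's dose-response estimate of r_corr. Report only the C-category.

carbon steel: f(T) = -0.054·(T−10) [T>10 °C] = -0.9396
  sulphur-dioxide contribution → 25.36 μm/a
  chloride contribution → 287.2 μm/a
  ⇒ r_corr(carbon steel) = 312.5 μm/a
ISO 9223 Table 2 (carbon steel): 200 < 313 ≤ 700 μm/a ⇒ CX

CX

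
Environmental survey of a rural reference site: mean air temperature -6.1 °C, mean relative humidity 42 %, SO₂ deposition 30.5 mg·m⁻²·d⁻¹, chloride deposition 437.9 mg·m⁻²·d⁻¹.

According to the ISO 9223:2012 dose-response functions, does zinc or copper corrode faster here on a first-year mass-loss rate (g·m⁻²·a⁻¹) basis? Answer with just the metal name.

zinc: temperature factor f = +0.038·(-16.1) = -0.6118
  Pd branch = 0.0129·Pd^0.44·e^(0.046·RH+f) = 0.2173 μm/a
  Cl⁻ term: 0.0175·437.9^0.57·exp(0.008·42+0.085·-6.1) = 0.467
  r_corr = 0.2173 + 0.467 = 0.6843 μm/a
  mass loss = 0.6843 μm/a × 7.14 g/cm³ = 4.886 g·m⁻²·a⁻¹
copper: temperature factor f = +0.126·(-16.1) = -2.0286
  Pd branch = 0.0053·Pd^0.26·e^(0.059·RH+f) = 0.0202 μm/a
  Cl⁻ term: 0.01025·437.9^0.27·exp(0.036·42+0.049·-6.1) = 0.1781
  r_corr = 0.0202 + 0.1781 = 0.1983 μm/a
  mass loss = 0.1983 μm/a × 8.96 g/cm³ = 1.777 g·m⁻²·a⁻¹
Ordering by g·m⁻²·a⁻¹: zinc (4.89) > copper (1.78)

zinc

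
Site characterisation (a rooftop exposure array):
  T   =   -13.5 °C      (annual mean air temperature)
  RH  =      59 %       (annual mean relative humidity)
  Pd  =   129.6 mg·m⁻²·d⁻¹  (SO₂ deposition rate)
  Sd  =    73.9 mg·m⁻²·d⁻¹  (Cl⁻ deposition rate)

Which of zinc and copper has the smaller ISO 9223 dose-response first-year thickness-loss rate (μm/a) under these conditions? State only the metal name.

zinc: temperature factor f = +0.038·(-23.5) = -0.8930
  Pd branch = 0.0129·Pd^0.44·e^(0.046·RH+f) = 0.6776 μm/a
  Sd branch = 0.0175·Sd^0.57·e^(0.008·RH+0.085·T) = 0.1035 μm/a
  r_corr = 0.6776 + 0.1035 = 0.7811 μm/a
copper: T≤10 °C ⇒ hinge +0.126·(-13.5−10) = -2.9610
  SO₂ term: 0.0053·129.6^0.26·exp(0.059·59-2.9610) = 0.03158
  Sd branch = 0.01025·Sd^0.27·e^(0.036·RH+0.049·T) = 0.1414 μm/a
  sum: 0.03158 + 0.1414 → r_corr = 0.173 μm/a
Ordering by μm/a: zinc (0.781) > copper (0.173)

copper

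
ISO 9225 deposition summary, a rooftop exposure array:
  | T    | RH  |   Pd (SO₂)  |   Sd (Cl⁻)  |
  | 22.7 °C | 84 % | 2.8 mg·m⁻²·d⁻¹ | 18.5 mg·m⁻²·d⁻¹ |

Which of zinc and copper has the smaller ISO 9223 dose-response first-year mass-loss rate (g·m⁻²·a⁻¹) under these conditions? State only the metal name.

zinc

zinc: f(T) = -0.071·(T−10) [T>10 °C] = -0.9017
  sulphur-dioxide contribution → 0.3925 μm/a
  chloride contribution → 1.245 μm/a
  ⇒ r_corr(zinc) = 1.637 μm/a
  mass loss = 1.637 μm/a × 7.14 g/cm³ = 11.69 g·m⁻²·a⁻¹
copper: T>10 °C ⇒ hinge -0.080·(22.7−10) = -1.0160
  sulphur-dioxide contribution → 0.3562 μm/a
  chloride contribution → 1.41 μm/a
  ⇒ r_corr(copper) = 1.766 μm/a
  mass loss = 1.766 μm/a × 8.96 g/cm³ = 15.83 g·m⁻²·a⁻¹
Ordering by g·m⁻²·a⁻¹: copper (15.8) > zinc (11.7)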